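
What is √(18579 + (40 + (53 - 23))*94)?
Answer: √25159 ≈ 158.62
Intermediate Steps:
√(18579 + (40 + (53 - 23))*94) = √(18579 + (40 + 30)*94) = √(18579 + 70*94) = √(18579 + 6580) = √25159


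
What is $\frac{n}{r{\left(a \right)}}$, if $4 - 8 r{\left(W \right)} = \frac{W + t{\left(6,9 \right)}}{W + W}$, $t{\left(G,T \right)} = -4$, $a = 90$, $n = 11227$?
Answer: $\frac{8083440}{317} \approx 25500.0$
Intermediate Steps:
$r{\left(W \right)} = \frac{1}{2} - \frac{-4 + W}{16 W}$ ($r{\left(W \right)} = \frac{1}{2} - \frac{\left(W - 4\right) \frac{1}{W + W}}{8} = \frac{1}{2} - \frac{\left(-4 + W\right) \frac{1}{2 W}}{8} = \frac{1}{2} - \frac{\frac{1}{2} \frac{1}{W} \left(-4 + W\right)}{8} = \frac{1}{2} - \frac{-4 + W}{16 W}$)
$\frac{n}{r{\left(a \right)}} = \frac{11227}{\frac{1}{16} \cdot \frac{1}{90} \left(4 + 7 \cdot 90\right)} = \frac{11227}{\frac{1}{16} \cdot \frac{1}{90} \left(4 + 630\right)} = \frac{11227}{\frac{1}{16} \cdot \frac{1}{90} \cdot 634} = \frac{11227}{\frac{317}{720}} = 11227 \cdot \frac{720}{317} = \frac{8083440}{317}$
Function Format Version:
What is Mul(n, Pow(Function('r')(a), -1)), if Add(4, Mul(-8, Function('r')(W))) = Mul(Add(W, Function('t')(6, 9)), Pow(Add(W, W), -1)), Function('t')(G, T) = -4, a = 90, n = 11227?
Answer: Rational(8083440, 317) ≈ 25500.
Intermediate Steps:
Function('r')(W) = Add(Rational(1, 2), Mul(Rational(-1, 16), Pow(W, -1), Add(-4, W))) (Function('r')(W) = Add(Rational(1, 2), Mul(Rational(-1, 8), Mul(Add(W, -4), Pow(Add(W, W), -1)))) = Add(Rational(1, 2), Mul(Rational(-1, 8), Mul(Add(-4, W), Pow(Mul(2, W), -1)))) = Add(Rational(1, 2), Mul(Rational(-1, 8), Mul(Add(-4, W), Mul(Rational(1, 2), Pow(W, -1))))) = Add(Rational(1, 2), Mul(Rational(-1, 8), Mul(Rational(1, 2), Pow(W, -1), Add(-4, W)))) = Add(Rational(1, 2), Mul(Rational(-1, 16), Pow(W, -1), Add(-4, W))))
Mul(n, Pow(Function('r')(a), -1)) = Mul(11227, Pow(Mul(Rational(1, 16), Pow(90, -1), Add(4, Mul(7, 90))), -1)) = Mul(11227, Pow(Mul(Rational(1, 16), Rational(1, 90), Add(4, 630)), -1)) = Mul(11227, Pow(Mul(Rational(1, 16), Rational(1, 90), 634), -1)) = Mul(11227, Pow(Rational(317, 720), -1)) = Mul(11227, Rational(720, 317)) = Rational(8083440, 317)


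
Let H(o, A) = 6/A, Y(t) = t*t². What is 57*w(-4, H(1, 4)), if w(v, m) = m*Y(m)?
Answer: 4617/16 ≈ 288.56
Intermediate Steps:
Y(t) = t³
w(v, m) = m⁴ (w(v, m) = m*m³ = m⁴)
57*w(-4, H(1, 4)) = 57*(6/4)⁴ = 57*(6*(¼))⁴ = 57*(3/2)⁴ = 57*(81/16) = 4617/16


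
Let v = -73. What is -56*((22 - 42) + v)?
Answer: 5208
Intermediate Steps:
-56*((22 - 42) + v) = -56*((22 - 42) - 73) = -56*(-20 - 73) = -56*(-93) = 5208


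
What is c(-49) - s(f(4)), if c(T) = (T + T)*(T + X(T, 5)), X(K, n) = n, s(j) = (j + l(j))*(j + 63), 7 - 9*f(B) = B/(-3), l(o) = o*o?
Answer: 82629296/19683 ≈ 4198.0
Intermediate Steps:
l(o) = o²
f(B) = 7/9 + B/27 (f(B) = 7/9 - B/(9*(-3)) = 7/9 - B*(-1)/(9*3) = 7/9 - (-1)*B/27 = 7/9 + B/27)
s(j) = (63 + j)*(j + j²) (s(j) = (j + j²)*(j + 63) = (j + j²)*(63 + j) = (63 + j)*(j + j²))
c(T) = 2*T*(5 + T) (c(T) = (T + T)*(T + 5) = (2*T)*(5 + T) = 2*T*(5 + T))
c(-49) - s(f(4)) = 2*(-49)*(5 - 49) - (7/9 + (1/27)*4)*(63 + (7/9 + (1/27)*4)² + 64*(7/9 + (1/27)*4)) = 2*(-49)*(-44) - (7/9 + 4/27)*(63 + (7/9 + 4/27)² + 64*(7/9 + 4/27)) = 4312 - 25*(63 + (25/27)² + 64*(25/27))/27 = 4312 - 25*(63 + 625/729 + 1600/27)/27 = 4312 - 25*89752/(27*729) = 4312 - 1*2243800/19683 = 4312 - 2243800/19683 = 82629296/19683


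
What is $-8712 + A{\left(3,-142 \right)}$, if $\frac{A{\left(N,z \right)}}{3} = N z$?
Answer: $-9990$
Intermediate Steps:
$A{\left(N,z \right)} = 3 N z$
$-8712 + A{\left(3,-142 \right)} = -8712 + 3 \cdot 3 \left(-142\right) = -8712 - 1278 = -9990$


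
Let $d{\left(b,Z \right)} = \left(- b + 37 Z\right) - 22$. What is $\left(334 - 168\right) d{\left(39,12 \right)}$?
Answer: $63578$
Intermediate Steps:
$d{\left(b,Z \right)} = -22 - b + 37 Z$
$\left(334 - 168\right) d{\left(39,12 \right)} = \left(334 - 168\right) \left(-22 - 39 + 37 \cdot 12\right) = 166 \left(-22 - 39 + 444\right) = 166 \cdot 383 = 63578$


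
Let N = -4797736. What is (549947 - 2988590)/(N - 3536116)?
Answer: 2438643/8333852 ≈ 0.29262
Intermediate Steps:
(549947 - 2988590)/(N - 3536116) = (549947 - 2988590)/(-4797736 - 3536116) = -2438643/(-8333852) = -2438643*(-1/8333852) = 2438643/8333852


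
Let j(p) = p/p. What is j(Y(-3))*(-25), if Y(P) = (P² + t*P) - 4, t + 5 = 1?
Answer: -25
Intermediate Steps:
t = -4 (t = -5 + 1 = -4)
Y(P) = -4 + P² - 4*P (Y(P) = (P² - 4*P) - 4 = -4 + P² - 4*P)
j(p) = 1
j(Y(-3))*(-25) = 1*(-25) = -25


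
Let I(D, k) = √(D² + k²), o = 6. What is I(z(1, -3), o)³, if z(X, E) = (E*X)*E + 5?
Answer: 464*√58 ≈ 3533.7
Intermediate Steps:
z(X, E) = 5 + X*E² (z(X, E) = X*E² + 5 = 5 + X*E²)
I(z(1, -3), o)³ = (√((5 + 1*(-3)²)² + 6²))³ = (√((5 + 1*9)² + 36))³ = (√((5 + 9)² + 36))³ = (√(14² + 36))³ = (√(196 + 36))³ = (√232)³ = (2*√58)³ = 464*√58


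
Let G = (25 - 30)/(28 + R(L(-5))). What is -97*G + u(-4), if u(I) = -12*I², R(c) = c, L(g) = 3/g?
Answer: -23879/137 ≈ -174.30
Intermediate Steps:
G = -25/137 (G = (25 - 30)/(28 + 3/(-5)) = -5/(28 + 3*(-⅕)) = -5/(28 - ⅗) = -5/137/5 = -5*5/137 = -25/137 ≈ -0.18248)
-97*G + u(-4) = -97*(-25/137) - 12*(-4)² = 2425/137 - 12*16 = 2425/137 - 192 = -23879/137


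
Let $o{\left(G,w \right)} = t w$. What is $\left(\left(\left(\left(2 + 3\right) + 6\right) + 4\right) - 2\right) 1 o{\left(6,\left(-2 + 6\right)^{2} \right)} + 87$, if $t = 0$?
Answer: $87$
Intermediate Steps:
$o{\left(G,w \right)} = 0$ ($o{\left(G,w \right)} = 0 w = 0$)
$\left(\left(\left(\left(2 + 3\right) + 6\right) + 4\right) - 2\right) 1 o{\left(6,\left(-2 + 6\right)^{2} \right)} + 87 = \left(\left(\left(\left(2 + 3\right) + 6\right) + 4\right) - 2\right) 1 \cdot 0 + 87 = \left(\left(\left(5 + 6\right) + 4\right) - 2\right) 1 \cdot 0 + 87 = \left(\left(11 + 4\right) - 2\right) 1 \cdot 0 + 87 = \left(15 - 2\right) 1 \cdot 0 + 87 = 13 \cdot 1 \cdot 0 + 87 = 13 \cdot 0 + 87 = 0 + 87 = 87$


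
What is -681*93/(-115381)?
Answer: 63333/115381 ≈ 0.54890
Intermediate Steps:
-681*93/(-115381) = -63333*(-1/115381) = 63333/115381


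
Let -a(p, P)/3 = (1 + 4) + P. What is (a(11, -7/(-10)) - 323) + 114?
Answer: -2261/10 ≈ -226.10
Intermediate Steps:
a(p, P) = -15 - 3*P (a(p, P) = -3*((1 + 4) + P) = -3*(5 + P) = -15 - 3*P)
(a(11, -7/(-10)) - 323) + 114 = ((-15 - (-21)/(-10)) - 323) + 114 = ((-15 - (-21)*(-1)/10) - 323) + 114 = ((-15 - 3*7/10) - 323) + 114 = ((-15 - 21/10) - 323) + 114 = (-171/10 - 323) + 114 = -3401/10 + 114 = -2261/10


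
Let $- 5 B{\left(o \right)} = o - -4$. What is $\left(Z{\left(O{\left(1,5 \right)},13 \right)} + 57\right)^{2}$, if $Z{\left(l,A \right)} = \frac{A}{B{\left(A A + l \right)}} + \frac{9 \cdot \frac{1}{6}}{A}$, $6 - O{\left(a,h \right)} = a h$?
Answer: $\frac{4118430625}{1279161} \approx 3219.6$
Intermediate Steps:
$O{\left(a,h \right)} = 6 - a h$
$B{\left(o \right)} = - \frac{4}{5} - \frac{o}{5}$ ($B{\left(o \right)} = - \frac{o - -4}{5} = - \frac{o + 4}{5} = - \frac{4 + o}{5} = - \frac{4}{5} - \frac{o}{5}$)
$Z{\left(l,A \right)} = \frac{3}{2 A} + \frac{A}{- \frac{4}{5} - \frac{l}{5} - \frac{A^{2}}{5}}$ ($Z{\left(l,A \right)} = \frac{A}{- \frac{4}{5} - \frac{A A + l}{5}} + \frac{9 \cdot \frac{1}{6}}{A} = \frac{A}{- \frac{4}{5} - \frac{A^{2} + l}{5}} + \frac{9 \cdot \frac{1}{6}}{A} = \frac{A}{- \frac{4}{5} - \frac{l + A^{2}}{5}} + \frac{3}{2 A} = \frac{A}{- \frac{4}{5} - \left(\frac{l}{5} + \frac{A^{2}}{5}\right)} + \frac{3}{2 A} = \frac{A}{- \frac{4}{5} - \frac{l}{5} - \frac{A^{2}}{5}} + \frac{3}{2 A} = \frac{3}{2 A} + \frac{A}{- \frac{4}{5} - \frac{l}{5} - \frac{A^{2}}{5}}$)
$\left(Z{\left(O{\left(1,5 \right)},13 \right)} + 57\right)^{2} = \left(\frac{12 - 7 \cdot 13^{2} + 3 \left(6 - 1 \cdot 5\right)}{2 \cdot 13 \left(4 + \left(6 - 1 \cdot 5\right) + 13^{2}\right)} + 57\right)^{2} = \left(\frac{1}{2} \cdot \frac{1}{13} \frac{1}{4 + \left(6 - 5\right) + 169} \left(12 - 1183 + 3 \left(6 - 5\right)\right) + 57\right)^{2} = \left(\frac{1}{2} \cdot \frac{1}{13} \frac{1}{4 + 1 + 169} \left(12 - 1183 + 3 \cdot 1\right) + 57\right)^{2} = \left(\frac{1}{2} \cdot \frac{1}{13} \cdot \frac{1}{174} \left(12 - 1183 + 3\right) + 57\right)^{2} = \left(\frac{1}{2} \cdot \frac{1}{13} \cdot \frac{1}{174} \left(-1168\right) + 57\right)^{2} = \left(- \frac{292}{1131} + 57\right)^{2} = \left(\frac{64175}{1131}\right)^{2} = \frac{4118430625}{1279161}$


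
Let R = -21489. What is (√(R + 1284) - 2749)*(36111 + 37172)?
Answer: -201454967 + 219849*I*√2245 ≈ -2.0145e+8 + 1.0417e+7*I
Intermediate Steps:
(√(R + 1284) - 2749)*(36111 + 37172) = (√(-21489 + 1284) - 2749)*(36111 + 37172) = (√(-20205) - 2749)*73283 = (3*I*√2245 - 2749)*73283 = (-2749 + 3*I*√2245)*73283 = -201454967 + 219849*I*√2245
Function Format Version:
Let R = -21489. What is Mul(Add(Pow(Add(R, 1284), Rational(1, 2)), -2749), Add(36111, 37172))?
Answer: Add(-201454967, Mul(219849, I, Pow(2245, Rational(1, 2)))) ≈ Add(-2.0145e+8, Mul(1.0417e+7, I))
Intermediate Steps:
Mul(Add(Pow(Add(R, 1284), Rational(1, 2)), -2749), Add(36111, 37172)) = Mul(Add(Pow(Add(-21489, 1284), Rational(1, 2)), -2749), Add(36111, 37172)) = Mul(Add(Pow(-20205, Rational(1, 2)), -2749), 73283) = Mul(Add(Mul(3, I, Pow(2245, Rational(1, 2))), -2749), 73283) = Mul(Add(-2749, Mul(3, I, Pow(2245, Rational(1, 2)))), 73283) = Add(-201454967, Mul(219849, I, Pow(2245, Rational(1, 2))))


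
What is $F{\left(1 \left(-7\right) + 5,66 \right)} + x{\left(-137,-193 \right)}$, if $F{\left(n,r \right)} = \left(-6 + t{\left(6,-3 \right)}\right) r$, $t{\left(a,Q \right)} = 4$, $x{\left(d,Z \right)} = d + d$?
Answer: $-406$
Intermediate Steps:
$x{\left(d,Z \right)} = 2 d$
$F{\left(n,r \right)} = - 2 r$ ($F{\left(n,r \right)} = \left(-6 + 4\right) r = - 2 r$)
$F{\left(1 \left(-7\right) + 5,66 \right)} + x{\left(-137,-193 \right)} = \left(-2\right) 66 + 2 \left(-137\right) = -132 - 274 = -406$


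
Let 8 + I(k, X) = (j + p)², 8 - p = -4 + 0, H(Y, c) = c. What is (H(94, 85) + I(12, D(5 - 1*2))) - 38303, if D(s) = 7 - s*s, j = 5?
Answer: -37937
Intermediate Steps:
p = 12 (p = 8 - (-4 + 0) = 8 - 1*(-4) = 8 + 4 = 12)
D(s) = 7 - s²
I(k, X) = 281 (I(k, X) = -8 + (5 + 12)² = -8 + 17² = -8 + 289 = 281)
(H(94, 85) + I(12, D(5 - 1*2))) - 38303 = (85 + 281) - 38303 = 366 - 38303 = -37937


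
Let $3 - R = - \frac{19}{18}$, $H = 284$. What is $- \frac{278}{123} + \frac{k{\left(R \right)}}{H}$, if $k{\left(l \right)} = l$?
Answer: $- \frac{470719}{209592} \approx -2.2459$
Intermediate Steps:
$R = \frac{73}{18}$ ($R = 3 - - \frac{19}{18} = 3 + \frac{19}{18} = \frac{73}{18} \approx 4.0556$)
$- \frac{278}{123} + \frac{k{\left(R \right)}}{H} = - \frac{278}{123} + \frac{73}{18 \cdot 284} = \left(-278\right) \frac{1}{123} + \frac{73}{18} \cdot \frac{1}{284} = - \frac{278}{123} + \frac{73}{5112} = - \frac{470719}{209592}$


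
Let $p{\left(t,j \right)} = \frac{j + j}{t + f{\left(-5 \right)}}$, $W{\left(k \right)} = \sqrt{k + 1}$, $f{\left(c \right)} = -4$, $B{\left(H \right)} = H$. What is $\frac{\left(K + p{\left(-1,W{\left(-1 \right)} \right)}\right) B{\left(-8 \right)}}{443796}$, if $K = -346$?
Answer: $\frac{692}{110949} \approx 0.0062371$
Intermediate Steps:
$W{\left(k \right)} = \sqrt{1 + k}$
$p{\left(t,j \right)} = \frac{2 j}{-4 + t}$ ($p{\left(t,j \right)} = \frac{j + j}{t - 4} = \frac{2 j}{-4 + t}$)
$\frac{\left(K + p{\left(-1,W{\left(-1 \right)} \right)}\right) B{\left(-8 \right)}}{443796} = \frac{\left(-346 + \frac{2 \sqrt{1 - 1}}{-4 - 1}\right) \left(-8\right)}{443796} = \left(-346 + \frac{2 \sqrt{0}}{-5}\right) \left(-8\right) \frac{1}{443796} = \left(-346 + 2 \cdot 0 \left(- \frac{1}{5}\right)\right) \left(-8\right) \frac{1}{443796} = \left(-346 + 0\right) \left(-8\right) \frac{1}{443796} = \left(-346\right) \left(-8\right) \frac{1}{443796} = 2768 \cdot \frac{1}{443796} = \frac{692}{110949}$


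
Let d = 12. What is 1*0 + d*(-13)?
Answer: -156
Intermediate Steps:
1*0 + d*(-13) = 1*0 + 12*(-13) = 0 - 156 = -156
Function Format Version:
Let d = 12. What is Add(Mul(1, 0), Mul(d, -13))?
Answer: -156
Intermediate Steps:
Add(Mul(1, 0), Mul(d, -13)) = Add(Mul(1, 0), Mul(12, -13)) = Add(0, -156) = -156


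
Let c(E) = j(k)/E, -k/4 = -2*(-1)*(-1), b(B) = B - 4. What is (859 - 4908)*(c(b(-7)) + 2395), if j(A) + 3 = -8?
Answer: -9701404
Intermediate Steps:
b(B) = -4 + B
k = 8 (k = -4*(-2*(-1))*(-1) = -8*(-1) = -4*(-2) = 8)
j(A) = -11 (j(A) = -3 - 8 = -11)
c(E) = -11/E
(859 - 4908)*(c(b(-7)) + 2395) = (859 - 4908)*(-11/(-4 - 7) + 2395) = -4049*(-11/(-11) + 2395) = -4049*(-11*(-1/11) + 2395) = -4049*(1 + 2395) = -4049*2396 = -9701404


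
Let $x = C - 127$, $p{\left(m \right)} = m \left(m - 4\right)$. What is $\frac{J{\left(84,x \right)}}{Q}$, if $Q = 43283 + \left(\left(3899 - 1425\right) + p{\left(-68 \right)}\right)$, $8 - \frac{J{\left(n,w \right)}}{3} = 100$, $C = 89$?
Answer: $- \frac{276}{50653} \approx -0.0054488$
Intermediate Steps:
$p{\left(m \right)} = m \left(-4 + m\right)$
$x = -38$ ($x = 89 - 127 = -38$)
$J{\left(n,w \right)} = -276$ ($J{\left(n,w \right)} = 24 - 300 = -276$)
$Q = 50653$ ($Q = 43283 + \left(\left(3899 - 1425\right) - 68 \left(-4 - 68\right)\right) = 43283 + \left(\left(3899 - 1425\right) - -4896\right) = 43283 + \left(2474 + 4896\right) = 43283 + 7370 = 50653$)
$\frac{J{\left(84,x \right)}}{Q} = - \frac{276}{50653}$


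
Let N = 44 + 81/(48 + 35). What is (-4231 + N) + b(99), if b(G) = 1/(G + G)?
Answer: -68793037/16434 ≈ -4186.0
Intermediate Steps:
N = 3733/83 (N = 44 + 81/83 = 3733/83 ≈ 44.976)
b(G) = 1/(2*G)
(-4231 + N) + b(99) = (-4231 + 3733/83) + (½)/99 = -347440/83 + (½)*(1/99) = -347440/83 + 1/198 = -68793037/16434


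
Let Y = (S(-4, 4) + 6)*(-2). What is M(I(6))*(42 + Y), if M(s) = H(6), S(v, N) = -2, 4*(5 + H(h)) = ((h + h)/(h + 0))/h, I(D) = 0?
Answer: -1003/6 ≈ -167.17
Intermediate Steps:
H(h) = -5 + 1/(2*h) (H(h) = -5 + (((h + h)/(h + 0))/h)/4 = -5 + (((2*h)/h)/h)/4 = -5 + (2/h)/4 = -5 + 1/(2*h))
M(s) = -59/12 (M(s) = -5 + (1/2)/6 = -5 + (1/2)*(1/6) = -5 + 1/12 = -59/12)
Y = -8 (Y = (-2 + 6)*(-2) = 4*(-2) = -8)
M(I(6))*(42 + Y) = -59*(42 - 8)/12 = -59/12*34 = -1003/6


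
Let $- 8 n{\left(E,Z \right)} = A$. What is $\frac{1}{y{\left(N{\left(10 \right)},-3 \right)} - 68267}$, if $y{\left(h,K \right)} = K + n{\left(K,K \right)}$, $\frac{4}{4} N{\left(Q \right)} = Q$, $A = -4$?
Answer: $- \frac{2}{136539} \approx -1.4648 \cdot 10^{-5}$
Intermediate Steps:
$n{\left(E,Z \right)} = \frac{1}{2}$ ($n{\left(E,Z \right)} = \left(- \frac{1}{8}\right) \left(-4\right) = \frac{1}{2}$)
$N{\left(Q \right)} = Q$
$y{\left(h,K \right)} = \frac{1}{2} + K$ ($y{\left(h,K \right)} = K + \frac{1}{2} = \frac{1}{2} + K$)
$\frac{1}{y{\left(N{\left(10 \right)},-3 \right)} - 68267} = \frac{1}{\left(\frac{1}{2} - 3\right) - 68267} = \frac{1}{- \frac{5}{2} - 68267} = \frac{1}{- \frac{136539}{2}} = - \frac{2}{136539}$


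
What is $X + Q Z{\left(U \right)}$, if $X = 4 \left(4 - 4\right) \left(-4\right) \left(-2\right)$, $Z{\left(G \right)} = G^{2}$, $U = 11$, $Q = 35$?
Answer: $4235$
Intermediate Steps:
$X = 0$ ($X = 4 \left(4 - 4\right) \left(-4\right) \left(-2\right) = 4 \cdot 0 \left(-4\right) \left(-2\right) = 0 \left(-4\right) \left(-2\right) = 0 \left(-2\right) = 0$)
$X + Q Z{\left(U \right)} = 0 + 35 \cdot 11^{2} = 0 + 35 \cdot 121 = 0 + 4235 = 4235$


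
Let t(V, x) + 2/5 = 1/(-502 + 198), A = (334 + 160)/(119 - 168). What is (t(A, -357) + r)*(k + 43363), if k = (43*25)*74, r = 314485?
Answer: 58754452757931/1520 ≈ 3.8654e+10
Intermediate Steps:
A = -494/49 (A = 494/(-49) = 494*(-1/49) = -494/49 ≈ -10.082)
t(V, x) = -613/1520 (t(V, x) = -⅖ + 1/(-502 + 198) = -⅖ + 1/(-304) = -⅖ - 1/304 = -613/1520)
k = 79550 (k = 1075*74 = 79550)
(t(A, -357) + r)*(k + 43363) = (-613/1520 + 314485)*(79550 + 43363) = (478016587/1520)*122913 = 58754452757931/1520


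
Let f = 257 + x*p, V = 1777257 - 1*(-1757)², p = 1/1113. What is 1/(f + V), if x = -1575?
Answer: -53/69405430 ≈ -7.6363e-7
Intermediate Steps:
p = 1/1113 ≈ 0.00089847
V = -1309792 (V = 1777257 - 1*3087049 = 1777257 - 3087049 = -1309792)
f = 13546/53 (f = 257 - 1575*1/1113 = 257 - 75/53 = 13546/53 ≈ 255.58)
1/(f + V) = 1/(13546/53 - 1309792) = 1/(-69405430/53) = -53/69405430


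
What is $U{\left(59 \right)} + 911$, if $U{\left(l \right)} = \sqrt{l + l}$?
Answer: $911 + \sqrt{118} \approx 921.86$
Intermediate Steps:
$U{\left(l \right)} = \sqrt{2} \sqrt{l}$ ($U{\left(l \right)} = \sqrt{2 l} = \sqrt{2} \sqrt{l}$)
$U{\left(59 \right)} + 911 = \sqrt{2} \sqrt{59} + 911 = \sqrt{118} + 911 = 911 + \sqrt{118}$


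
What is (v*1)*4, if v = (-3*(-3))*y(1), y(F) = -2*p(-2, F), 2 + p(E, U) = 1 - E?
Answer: -72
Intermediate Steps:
p(E, U) = -1 - E (p(E, U) = -2 + (1 - E) = -1 - E)
y(F) = -2 (y(F) = -2*(-1 - 1*(-2)) = -2*(-1 + 2) = -2*1 = -2)
v = -18 (v = -3*(-3)*(-2) = 9*(-2) = -18)
(v*1)*4 = -18*1*4 = -18*4 = -72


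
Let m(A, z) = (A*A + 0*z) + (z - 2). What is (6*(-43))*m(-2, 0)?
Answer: -516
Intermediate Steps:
m(A, z) = -2 + z + A**2 (m(A, z) = (A**2 + 0) + (-2 + z) = A**2 + (-2 + z) = -2 + z + A**2)
(6*(-43))*m(-2, 0) = (6*(-43))*(-2 + 0 + (-2)**2) = -258*(-2 + 0 + 4) = -258*2 = -516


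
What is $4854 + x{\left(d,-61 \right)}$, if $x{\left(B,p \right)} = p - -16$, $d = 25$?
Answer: $4809$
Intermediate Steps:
$x{\left(B,p \right)} = 16 + p$ ($x{\left(B,p \right)} = p + 16 = 16 + p$)
$4854 + x{\left(d,-61 \right)} = 4854 + \left(16 - 61\right) = 4854 - 45 = 4809$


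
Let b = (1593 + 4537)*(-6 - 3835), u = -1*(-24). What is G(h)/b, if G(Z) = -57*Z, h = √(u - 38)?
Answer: 57*I*√14/23545330 ≈ 9.058e-6*I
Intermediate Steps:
u = 24
h = I*√14 (h = √(24 - 38) = √(-14) = I*√14 ≈ 3.7417*I)
b = -23545330 (b = 6130*(-3841) = -23545330)
G(h)/b = -57*I*√14/(-23545330) = -57*I*√14*(-1/23545330) = 57*I*√14/23545330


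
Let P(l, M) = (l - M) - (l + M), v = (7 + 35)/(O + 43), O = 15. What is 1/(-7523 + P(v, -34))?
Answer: -1/7455 ≈ -0.00013414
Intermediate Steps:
v = 21/29 (v = (7 + 35)/(15 + 43) = 42/58 = 42*(1/58) = 21/29 ≈ 0.72414)
P(l, M) = -2*M (P(l, M) = (l - M) - (M + l) = (l - M) + (-M - l) = -2*M)
1/(-7523 + P(v, -34)) = 1/(-7523 - 2*(-34)) = 1/(-7523 + 68) = 1/(-7455) = -1/7455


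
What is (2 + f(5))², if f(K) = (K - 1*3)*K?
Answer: 144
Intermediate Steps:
f(K) = K*(-3 + K) (f(K) = (K - 3)*K = (-3 + K)*K = K*(-3 + K))
(2 + f(5))² = (2 + 5*(-3 + 5))² = (2 + 5*2)² = (2 + 10)² = 12² = 144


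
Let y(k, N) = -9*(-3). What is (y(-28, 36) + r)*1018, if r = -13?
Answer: 14252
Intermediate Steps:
y(k, N) = 27
(y(-28, 36) + r)*1018 = (27 - 13)*1018 = 14*1018 = 14252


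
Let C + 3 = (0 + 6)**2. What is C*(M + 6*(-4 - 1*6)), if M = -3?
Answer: -2079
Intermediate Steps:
C = 33 (C = -3 + (0 + 6)**2 = -3 + 6**2 = -3 + 36 = 33)
C*(M + 6*(-4 - 1*6)) = 33*(-3 + 6*(-4 - 1*6)) = 33*(-3 + 6*(-4 - 6)) = 33*(-3 + 6*(-10)) = 33*(-3 - 60) = 33*(-63) = -2079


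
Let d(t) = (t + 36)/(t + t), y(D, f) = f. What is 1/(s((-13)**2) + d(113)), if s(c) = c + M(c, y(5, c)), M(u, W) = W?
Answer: 226/76537 ≈ 0.0029528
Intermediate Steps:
d(t) = (36 + t)/(2*t) (d(t) = (36 + t)/((2*t)) = (36 + t)*(1/(2*t)) = (36 + t)/(2*t))
s(c) = 2*c (s(c) = c + c = 2*c)
1/(s((-13)**2) + d(113)) = 1/(2*(-13)**2 + (1/2)*(36 + 113)/113) = 1/(2*169 + (1/2)*(1/113)*149) = 1/(338 + 149/226) = 1/(76537/226) = 226/76537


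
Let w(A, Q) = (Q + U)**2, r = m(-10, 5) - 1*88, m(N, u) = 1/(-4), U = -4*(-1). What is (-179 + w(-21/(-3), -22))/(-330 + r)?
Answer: -580/1673 ≈ -0.34668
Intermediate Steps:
U = 4
m(N, u) = -1/4
r = -353/4 (r = -1/4 - 1*88 = -1/4 - 88 = -353/4 ≈ -88.250)
w(A, Q) = (4 + Q)**2 (w(A, Q) = (Q + 4)**2 = (4 + Q)**2)
(-179 + w(-21/(-3), -22))/(-330 + r) = (-179 + (4 - 22)**2)/(-330 - 353/4) = (-179 + (-18)**2)/(-1673/4) = (-179 + 324)*(-4/1673) = 145*(-4/1673) = -580/1673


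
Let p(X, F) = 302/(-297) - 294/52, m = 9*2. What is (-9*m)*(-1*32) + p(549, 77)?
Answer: 39979337/7722 ≈ 5177.3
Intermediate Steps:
m = 18
p(X, F) = -51511/7722 (p(X, F) = 302*(-1/297) - 294*1/52 = -302/297 - 147/26 = -51511/7722)
(-9*m)*(-1*32) + p(549, 77) = (-9*18)*(-1*32) - 51511/7722 = -162*(-32) - 51511/7722 = 5184 - 51511/7722 = 39979337/7722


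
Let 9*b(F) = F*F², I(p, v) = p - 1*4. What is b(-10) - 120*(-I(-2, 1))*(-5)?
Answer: 31400/9 ≈ 3488.9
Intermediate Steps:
I(p, v) = -4 + p (I(p, v) = p - 4 = -4 + p)
b(F) = F³/9 (b(F) = (F*F²)/9 = F³/9)
b(-10) - 120*(-I(-2, 1))*(-5) = (⅑)*(-10)³ - 120*(-(-4 - 2))*(-5) = (⅑)*(-1000) - 120*(-1*(-6))*(-5) = -1000/9 - 720*(-5) = -1000/9 - 120*(-30) = -1000/9 + 3600 = 31400/9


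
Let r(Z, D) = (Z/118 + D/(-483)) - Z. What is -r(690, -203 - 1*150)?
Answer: 19475468/28497 ≈ 683.42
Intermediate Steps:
r(Z, D) = -117*Z/118 - D/483 (r(Z, D) = (Z*(1/118) + D*(-1/483)) - Z = (Z/118 - D/483) - Z = (-D/483 + Z/118) - Z = -117*Z/118 - D/483)
-r(690, -203 - 1*150) = -(-117/118*690 - (-203 - 1*150)/483) = -(-40365/59 - (-203 - 150)/483) = -(-40365/59 - 1/483*(-353)) = -(-40365/59 + 353/483) = -1*(-19475468/28497) = 19475468/28497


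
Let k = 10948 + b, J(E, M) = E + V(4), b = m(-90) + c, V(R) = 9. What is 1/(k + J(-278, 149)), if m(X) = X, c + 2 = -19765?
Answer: -1/9178 ≈ -0.00010896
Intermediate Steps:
c = -19767 (c = -2 - 19765 = -19767)
b = -19857 (b = -90 - 19767 = -19857)
J(E, M) = 9 + E (J(E, M) = E + 9 = 9 + E)
k = -8909 (k = 10948 - 19857 = -8909)
1/(k + J(-278, 149)) = 1/(-8909 + (9 - 278)) = 1/(-8909 - 269) = 1/(-9178) = -1/9178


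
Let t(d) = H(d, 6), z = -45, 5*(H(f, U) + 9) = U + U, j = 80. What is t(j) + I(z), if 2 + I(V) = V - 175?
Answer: -1143/5 ≈ -228.60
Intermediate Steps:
H(f, U) = -9 + 2*U/5 (H(f, U) = -9 + (U + U)/5 = -9 + (2*U)/5 = -9 + 2*U/5)
I(V) = -177 + V (I(V) = -2 + (V - 175) = -2 + (-175 + V) = -177 + V)
t(d) = -33/5 (t(d) = -9 + (2/5)*6 = -9 + 12/5 = -33/5)
t(j) + I(z) = -33/5 + (-177 - 45) = -33/5 - 222 = -1143/5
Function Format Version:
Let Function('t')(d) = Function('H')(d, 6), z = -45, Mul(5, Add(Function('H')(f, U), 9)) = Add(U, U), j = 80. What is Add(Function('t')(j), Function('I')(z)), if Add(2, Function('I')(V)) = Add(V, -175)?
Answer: Rational(-1143, 5) ≈ -228.60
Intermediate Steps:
Function('H')(f, U) = Add(-9, Mul(Rational(2, 5), U)) (Function('H')(f, U) = Add(-9, Mul(Rational(1, 5), Add(U, U))) = Add(-9, Mul(Rational(1, 5), Mul(2, U))) = Add(-9, Mul(Rational(2, 5), U)))
Function('I')(V) = Add(-177, V) (Function('I')(V) = Add(-2, Add(V, -175)) = Add(-2, Add(-175, V)) = Add(-177, V))
Function('t')(d) = Rational(-33, 5) (Function('t')(d) = Add(-9, Mul(Rational(2, 5), 6)) = Add(-9, Rational(12, 5)) = Rational(-33, 5))
Add(Function('t')(j), Function('I')(z)) = Add(Rational(-33, 5), Add(-177, -45)) = Add(Rational(-33, 5), -222) = Rational(-1143, 5)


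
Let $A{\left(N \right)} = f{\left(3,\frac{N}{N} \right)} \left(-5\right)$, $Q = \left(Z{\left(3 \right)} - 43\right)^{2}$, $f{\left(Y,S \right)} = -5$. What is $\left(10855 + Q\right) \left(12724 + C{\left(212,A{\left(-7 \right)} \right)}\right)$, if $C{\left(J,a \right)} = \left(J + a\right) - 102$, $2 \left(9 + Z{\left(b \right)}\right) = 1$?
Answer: $\frac{694758911}{4} \approx 1.7369 \cdot 10^{8}$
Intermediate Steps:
$Z{\left(b \right)} = - \frac{17}{2}$ ($Z{\left(b \right)} = -9 + \frac{1}{2} \cdot 1 = -9 + \frac{1}{2} = - \frac{17}{2}$)
$Q = \frac{10609}{4}$ ($Q = \left(- \frac{17}{2} - 43\right)^{2} = \left(- \frac{103}{2}\right)^{2} = \frac{10609}{4} \approx 2652.3$)
$A{\left(N \right)} = 25$ ($A{\left(N \right)} = \left(-5\right) \left(-5\right) = 25$)
$C{\left(J,a \right)} = -102 + J + a$
$\left(10855 + Q\right) \left(12724 + C{\left(212,A{\left(-7 \right)} \right)}\right) = \left(10855 + \frac{10609}{4}\right) \left(12724 + \left(-102 + 212 + 25\right)\right) = \frac{54029 \left(12724 + 135\right)}{4} = \frac{54029}{4} \cdot 12859 = \frac{694758911}{4}$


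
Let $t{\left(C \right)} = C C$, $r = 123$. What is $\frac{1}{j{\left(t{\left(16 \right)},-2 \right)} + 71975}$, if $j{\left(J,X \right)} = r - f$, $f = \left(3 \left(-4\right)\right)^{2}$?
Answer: $\frac{1}{71954} \approx 1.3898 \cdot 10^{-5}$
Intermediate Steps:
$t{\left(C \right)} = C^{2}$
$f = 144$ ($f = \left(-12\right)^{2} = 144$)
$j{\left(J,X \right)} = -21$ ($j{\left(J,X \right)} = 123 - 144 = -21$)
$\frac{1}{j{\left(t{\left(16 \right)},-2 \right)} + 71975} = \frac{1}{-21 + 71975} = \frac{1}{71954}$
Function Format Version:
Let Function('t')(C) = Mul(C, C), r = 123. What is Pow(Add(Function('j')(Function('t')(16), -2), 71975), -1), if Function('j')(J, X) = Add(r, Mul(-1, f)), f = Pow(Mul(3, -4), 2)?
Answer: Rational(1, 71954) ≈ 1.3898e-5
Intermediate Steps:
Function('t')(C) = Pow(C, 2)
f = 144 (f = Pow(-12, 2) = 144)
Function('j')(J, X) = -21 (Function('j')(J, X) = Add(123, Mul(-1, 144)) = Add(123, -144) = -21)
Pow(Add(Function('j')(Function('t')(16), -2), 71975), -1) = Pow(Add(-21, 71975), -1) = Pow(71954, -1) = Rational(1, 71954)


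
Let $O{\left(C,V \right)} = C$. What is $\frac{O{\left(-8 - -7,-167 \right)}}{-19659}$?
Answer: $\frac{1}{19659} \approx 5.0867 \cdot 10^{-5}$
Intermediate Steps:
$\frac{O{\left(-8 - -7,-167 \right)}}{-19659} = \frac{-8 - -7}{-19659} = \left(-8 + 7\right) \left(- \frac{1}{19659}\right) = \left(-1\right) \left(- \frac{1}{19659}\right) = \frac{1}{19659}$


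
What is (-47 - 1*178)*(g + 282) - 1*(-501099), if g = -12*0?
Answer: 437649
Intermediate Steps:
g = 0
(-47 - 1*178)*(g + 282) - 1*(-501099) = (-47 - 1*178)*(0 + 282) - 1*(-501099) = (-47 - 178)*282 + 501099 = -225*282 + 501099 = -63450 + 501099 = 437649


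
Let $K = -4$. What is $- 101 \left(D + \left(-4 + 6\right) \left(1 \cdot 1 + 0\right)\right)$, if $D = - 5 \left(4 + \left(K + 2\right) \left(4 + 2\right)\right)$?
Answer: $-4242$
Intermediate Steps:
$D = 40$ ($D = - 5 \left(4 + \left(-4 + 2\right) \left(4 + 2\right)\right) = - 5 \left(4 - 12\right) = \left(-5\right) \left(-8\right) = 40$)
$- 101 \left(D + \left(-4 + 6\right) \left(1 \cdot 1 + 0\right)\right) = - 101 \left(40 + \left(-4 + 6\right) \left(1 \cdot 1 + 0\right)\right) = - 101 \left(40 + 2 \left(1 + 0\right)\right) = - 101 \left(40 + 2 \cdot 1\right) = - 101 \left(40 + 2\right) = \left(-101\right) 42 = -4242$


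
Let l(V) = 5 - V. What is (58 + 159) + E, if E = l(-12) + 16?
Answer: 250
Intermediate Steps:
E = 33 (E = (5 - 1*(-12)) + 16 = (5 + 12) + 16 = 17 + 16 = 33)
(58 + 159) + E = (58 + 159) + 33 = 217 + 33 = 250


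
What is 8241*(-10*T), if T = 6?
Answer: -494460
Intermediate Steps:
8241*(-10*T) = 8241*(-10*6) = 8241*(-60) = -494460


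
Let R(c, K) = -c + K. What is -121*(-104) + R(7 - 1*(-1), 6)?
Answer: 12582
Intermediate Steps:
R(c, K) = K - c
-121*(-104) + R(7 - 1*(-1), 6) = -121*(-104) + (6 - (7 - 1*(-1))) = 12584 + (6 - (7 + 1)) = 12584 + (6 - 1*8) = 12584 + (6 - 8) = 12584 - 2 = 12582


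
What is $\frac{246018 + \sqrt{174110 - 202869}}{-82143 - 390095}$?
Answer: $- \frac{123009}{236119} - \frac{i \sqrt{28759}}{472238} \approx -0.52096 - 0.00035911 i$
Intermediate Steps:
$\frac{246018 + \sqrt{174110 - 202869}}{-82143 - 390095} = \frac{246018 + \sqrt{-28759}}{-472238} = \left(246018 + i \sqrt{28759}\right) \left(- \frac{1}{472238}\right) = - \frac{123009}{236119} - \frac{i \sqrt{28759}}{472238}$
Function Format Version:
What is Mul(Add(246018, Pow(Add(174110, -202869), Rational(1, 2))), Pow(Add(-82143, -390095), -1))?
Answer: Add(Rational(-123009, 236119), Mul(Rational(-1, 472238), I, Pow(28759, Rational(1, 2)))) ≈ Add(-0.52096, Mul(-0.00035911, I))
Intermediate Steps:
Mul(Add(246018, Pow(Add(174110, -202869), Rational(1, 2))), Pow(Add(-82143, -390095), -1)) = Mul(Add(246018, Pow(-28759, Rational(1, 2))), Pow(-472238, -1)) = Mul(Add(246018, Mul(I, Pow(28759, Rational(1, 2)))), Rational(-1, 472238)) = Add(Rational(-123009, 236119), Mul(Rational(-1, 472238), I, Pow(28759, Rational(1, 2))))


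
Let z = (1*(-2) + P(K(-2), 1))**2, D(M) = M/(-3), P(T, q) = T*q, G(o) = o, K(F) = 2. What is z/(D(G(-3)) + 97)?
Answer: 0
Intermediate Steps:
D(M) = -M/3 (D(M) = M*(-1/3) = -M/3)
z = 0 (z = (1*(-2) + 2*1)**2 = (-2 + 2)**2 = 0**2 = 0)
z/(D(G(-3)) + 97) = 0/(-1/3*(-3) + 97) = 0/(1 + 97) = 0/98 = 0*(1/98) = 0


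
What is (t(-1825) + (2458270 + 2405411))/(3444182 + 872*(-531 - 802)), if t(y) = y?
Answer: 2430928/1140903 ≈ 2.1307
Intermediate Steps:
(t(-1825) + (2458270 + 2405411))/(3444182 + 872*(-531 - 802)) = (-1825 + (2458270 + 2405411))/(3444182 + 872*(-531 - 802)) = (-1825 + 4863681)/(3444182 + 872*(-1333)) = 4861856/(3444182 - 1162376) = 4861856/2281806 = 4861856*(1/2281806) = 2430928/1140903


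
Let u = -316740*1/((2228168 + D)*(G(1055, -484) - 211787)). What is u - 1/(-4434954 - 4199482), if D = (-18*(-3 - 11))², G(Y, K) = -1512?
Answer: 23703548563/31033899135949828 ≈ 7.6380e-7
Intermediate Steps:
D = 63504 (D = (-18*(-14))² = 252² = 63504)
u = 79185/122202836482 (u = -316740*1/((-1512 - 211787)*(2228168 + 63504)) = -316740/((-213299*2291672)) = -316740/(-488811345928) = -316740*(-1/488811345928) = 79185/122202836482 ≈ 6.4798e-7)
u - 1/(-4434954 - 4199482) = 79185/122202836482 - 1/(-4434954 - 4199482) = 79185/122202836482 - 1/(-8634436) = 79185/122202836482 - 1*(-1/8634436) = 79185/122202836482 + 1/8634436 = 23703548563/31033899135949828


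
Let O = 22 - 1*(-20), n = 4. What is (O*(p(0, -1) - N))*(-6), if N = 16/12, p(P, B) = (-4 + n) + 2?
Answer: -168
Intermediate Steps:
p(P, B) = 2 (p(P, B) = (-4 + 4) + 2 = 0 + 2 = 2)
N = 4/3 (N = 16*(1/12) = 4/3 ≈ 1.3333)
O = 42 (O = 22 + 20 = 42)
(O*(p(0, -1) - N))*(-6) = (42*(2 - 1*4/3))*(-6) = (42*(2 - 4/3))*(-6) = (42*(⅔))*(-6) = 28*(-6) = -168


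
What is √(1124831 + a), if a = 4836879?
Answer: √5961710 ≈ 2441.7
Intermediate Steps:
√(1124831 + a) = √(1124831 + 4836879) = √5961710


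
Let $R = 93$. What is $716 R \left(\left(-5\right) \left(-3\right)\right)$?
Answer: $998820$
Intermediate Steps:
$716 R \left(\left(-5\right) \left(-3\right)\right) = 716 \cdot 93 \left(\left(-5\right) \left(-3\right)\right) = 66588 \cdot 15 = 998820$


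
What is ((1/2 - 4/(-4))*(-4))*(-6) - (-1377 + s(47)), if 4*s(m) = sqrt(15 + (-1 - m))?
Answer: 1413 - I*sqrt(33)/4 ≈ 1413.0 - 1.4361*I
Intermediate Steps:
s(m) = sqrt(14 - m)/4 (s(m) = sqrt(15 + (-1 - m))/4 = sqrt(14 - m)/4)
((1/2 - 4/(-4))*(-4))*(-6) - (-1377 + s(47)) = ((1/2 - 4/(-4))*(-4))*(-6) - (-1377 + sqrt(14 - 1*47)/4) = ((1*(1/2) - 4*(-1/4))*(-4))*(-6) - (-1377 + sqrt(14 - 47)/4) = ((1/2 + 1)*(-4))*(-6) - (-1377 + sqrt(-33)/4) = ((3/2)*(-4))*(-6) - (-1377 + (I*sqrt(33))/4) = -6*(-6) - (-1377 + I*sqrt(33)/4) = 36 + (1377 - I*sqrt(33)/4) = 1413 - I*sqrt(33)/4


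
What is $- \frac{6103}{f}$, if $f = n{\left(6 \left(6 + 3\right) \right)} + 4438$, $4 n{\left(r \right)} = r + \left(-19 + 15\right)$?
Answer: $- \frac{12206}{8901} \approx -1.3713$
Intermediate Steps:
$n{\left(r \right)} = -1 + \frac{r}{4}$ ($n{\left(r \right)} = \frac{r + \left(-19 + 15\right)}{4} = \frac{r - 4}{4} = \frac{-4 + r}{4} = -1 + \frac{r}{4}$)
$f = \frac{8901}{2}$ ($f = \left(-1 + \frac{6 \left(6 + 3\right)}{4}\right) + 4438 = \left(-1 + \frac{6 \cdot 9}{4}\right) + 4438 = \left(-1 + \frac{1}{4} \cdot 54\right) + 4438 = \left(-1 + \frac{27}{2}\right) + 4438 = \frac{25}{2} + 4438 = \frac{8901}{2} \approx 4450.5$)
$- \frac{6103}{f} = - \frac{6103}{\frac{8901}{2}} = \left(-6103\right) \frac{2}{8901} = - \frac{12206}{8901}$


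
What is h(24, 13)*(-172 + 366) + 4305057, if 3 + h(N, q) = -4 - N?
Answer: 4299043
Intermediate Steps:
h(N, q) = -7 - N (h(N, q) = -3 + (-4 - N) = -7 - N)
h(24, 13)*(-172 + 366) + 4305057 = (-7 - 1*24)*(-172 + 366) + 4305057 = (-7 - 24)*194 + 4305057 = -31*194 + 4305057 = -6014 + 4305057 = 4299043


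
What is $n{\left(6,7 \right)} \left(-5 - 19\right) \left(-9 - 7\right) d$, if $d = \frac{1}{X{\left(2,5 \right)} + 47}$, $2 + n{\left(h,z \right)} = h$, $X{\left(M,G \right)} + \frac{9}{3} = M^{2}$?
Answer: $32$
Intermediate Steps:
$X{\left(M,G \right)} = -3 + M^{2}$
$n{\left(h,z \right)} = -2 + h$
$d = \frac{1}{48}$ ($d = \frac{1}{\left(-3 + 2^{2}\right) + 47} = \frac{1}{\left(-3 + 4\right) + 47} = \frac{1}{1 + 47} = \frac{1}{48} \approx 0.020833$)
$n{\left(6,7 \right)} \left(-5 - 19\right) \left(-9 - 7\right) d = \left(-2 + 6\right) \left(-5 - 19\right) \left(-9 - 7\right) \frac{1}{48} = 4 \left(\left(-24\right) \left(-16\right)\right) \frac{1}{48} = 4 \cdot 384 \cdot \frac{1}{48} = 1536 \cdot \frac{1}{48} = 32$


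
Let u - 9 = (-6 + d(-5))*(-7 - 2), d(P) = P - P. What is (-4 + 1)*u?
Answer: -189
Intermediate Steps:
d(P) = 0
u = 63 (u = 9 + (-6 + 0)*(-7 - 2) = 9 - 6*(-9) = 9 + 54 = 63)
(-4 + 1)*u = (-4 + 1)*63 = -3*63 = -189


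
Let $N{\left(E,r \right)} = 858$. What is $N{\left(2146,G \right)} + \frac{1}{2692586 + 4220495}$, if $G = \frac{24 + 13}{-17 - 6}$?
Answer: $\frac{5931423499}{6913081} \approx 858.0$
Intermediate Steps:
$G = - \frac{37}{23}$ ($G = \frac{1}{-23} \cdot 37 = \left(- \frac{1}{23}\right) 37 = - \frac{37}{23} \approx -1.6087$)
$N{\left(2146,G \right)} + \frac{1}{2692586 + 4220495} = 858 + \frac{1}{2692586 + 4220495} = 858 + \frac{1}{6913081} = \frac{5931423499}{6913081}$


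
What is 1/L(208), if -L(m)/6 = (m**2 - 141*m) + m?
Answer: -1/84864 ≈ -1.1784e-5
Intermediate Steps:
L(m) = -6*m**2 + 840*m (L(m) = -6*((m**2 - 141*m) + m) = -6*(m**2 - 140*m) = -6*m**2 + 840*m)
1/L(208) = 1/(6*208*(140 - 1*208)) = 1/(6*208*(140 - 208)) = 1/(6*208*(-68)) = 1/(-84864) = -1/84864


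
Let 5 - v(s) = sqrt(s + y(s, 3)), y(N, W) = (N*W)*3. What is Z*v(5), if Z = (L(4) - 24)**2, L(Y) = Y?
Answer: 2000 - 2000*sqrt(2) ≈ -828.43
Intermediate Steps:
y(N, W) = 3*N*W
v(s) = 5 - sqrt(10)*sqrt(s) (v(s) = 5 - sqrt(s + 3*s*3) = 5 - sqrt(s + 9*s) = 5 - sqrt(10*s) = 5 - sqrt(10)*sqrt(s))
Z = 400 (Z = (4 - 24)**2 = (-20)**2 = 400)
Z*v(5) = 400*(5 - sqrt(10)*sqrt(5)) = 400*(5 - 5*sqrt(2)) = 2000 - 2000*sqrt(2)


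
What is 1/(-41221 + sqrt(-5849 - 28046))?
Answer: -41221/1699204736 - I*sqrt(33895)/1699204736 ≈ -2.4259e-5 - 1.0835e-7*I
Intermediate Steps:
1/(-41221 + sqrt(-5849 - 28046)) = 1/(-41221 + sqrt(-33895)) = 1/(-41221 + I*sqrt(33895))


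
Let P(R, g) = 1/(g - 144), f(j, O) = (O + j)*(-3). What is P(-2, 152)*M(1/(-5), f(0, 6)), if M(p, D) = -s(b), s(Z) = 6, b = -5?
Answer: -3/4 ≈ -0.75000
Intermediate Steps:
f(j, O) = -3*O - 3*j
P(R, g) = 1/(-144 + g)
M(p, D) = -6 (M(p, D) = -1*6 = -6)
P(-2, 152)*M(1/(-5), f(0, 6)) = -6/(-144 + 152) = -6/8 = (1/8)*(-6) = -3/4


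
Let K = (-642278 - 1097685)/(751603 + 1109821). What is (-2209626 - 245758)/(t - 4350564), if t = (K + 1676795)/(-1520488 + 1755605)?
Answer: 1074604765854457472/1904031770488690795 ≈ 0.56438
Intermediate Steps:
K = -1739963/1861424 ≈ -0.93475
t = 3121224716117/437652426608 (t = (-1739963/1861424 + 1676795)/(-1520488 + 1755605) = (3121224716117/1861424)/235117 = (3121224716117/1861424)*(1/235117) = 3121224716117/437652426608 ≈ 7.1317)
(-2209626 - 245758)/(t - 4350564) = (-2209626 - 245758)/(3121224716117/437652426608 - 4350564) = -2455384/(-1904031770488690795/437652426608) = -2455384*(-437652426608/1904031770488690795) = 1074604765854457472/1904031770488690795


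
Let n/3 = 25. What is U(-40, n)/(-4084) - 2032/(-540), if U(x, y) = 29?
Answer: 2070757/551340 ≈ 3.7559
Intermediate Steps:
n = 75 (n = 3*25 = 75)
U(-40, n)/(-4084) - 2032/(-540) = 29/(-4084) - 2032/(-540) = 29*(-1/4084) - 2032*(-1/540) = -29/4084 + 508/135 = 2070757/551340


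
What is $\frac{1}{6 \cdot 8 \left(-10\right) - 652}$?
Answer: $- \frac{1}{1132} \approx -0.00088339$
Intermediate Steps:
$\frac{1}{6 \cdot 8 \left(-10\right) - 652} = \frac{1}{48 \left(-10\right) - 652} = \frac{1}{-480 - 652} = \frac{1}{-1132} = - \frac{1}{1132}$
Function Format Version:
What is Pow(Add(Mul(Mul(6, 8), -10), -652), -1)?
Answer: Rational(-1, 1132) ≈ -0.00088339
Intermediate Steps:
Pow(Add(Mul(Mul(6, 8), -10), -652), -1) = Pow(Add(Mul(48, -10), -652), -1) = Pow(Add(-480, -652), -1) = Pow(-1132, -1) = Rational(-1, 1132)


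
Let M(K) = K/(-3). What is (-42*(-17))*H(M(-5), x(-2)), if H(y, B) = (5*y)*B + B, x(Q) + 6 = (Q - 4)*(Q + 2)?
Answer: -39984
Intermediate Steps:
M(K) = -K/3 (M(K) = K*(-⅓) = -K/3)
x(Q) = -6 + (-4 + Q)*(2 + Q) (x(Q) = -6 + (Q - 4)*(Q + 2) = -6 + (-4 + Q)*(2 + Q))
H(y, B) = B + 5*B*y (H(y, B) = 5*B*y + B = B + 5*B*y)
(-42*(-17))*H(M(-5), x(-2)) = (-42*(-17))*((-14 + (-2)² - 2*(-2))*(1 + 5*(-⅓*(-5)))) = 714*((-14 + 4 + 4)*(1 + 5*(5/3))) = 714*(-6*(1 + 25/3)) = 714*(-6*28/3) = 714*(-56) = -39984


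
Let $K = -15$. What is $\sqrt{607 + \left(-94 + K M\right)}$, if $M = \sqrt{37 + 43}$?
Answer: $\sqrt{513 - 60 \sqrt{5}} \approx 19.464$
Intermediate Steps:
$M = 4 \sqrt{5}$ ($M = \sqrt{80} = 4 \sqrt{5} \approx 8.9443$)
$\sqrt{607 + \left(-94 + K M\right)} = \sqrt{607 - \left(94 + 15 \cdot 4 \sqrt{5}\right)} = \sqrt{607 - \left(94 + 60 \sqrt{5}\right)} = \sqrt{513 - 60 \sqrt{5}}$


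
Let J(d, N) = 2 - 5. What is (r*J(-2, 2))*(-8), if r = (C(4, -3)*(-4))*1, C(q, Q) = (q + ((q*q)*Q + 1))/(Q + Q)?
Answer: -688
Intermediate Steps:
J(d, N) = -3
C(q, Q) = (1 + q + Q*q²)/(2*Q) (C(q, Q) = (q + (q²*Q + 1))/((2*Q)) = (q + (Q*q² + 1))*(1/(2*Q)) = (q + (1 + Q*q²))*(1/(2*Q)) = (1 + q + Q*q²)*(1/(2*Q)) = (1 + q + Q*q²)/(2*Q))
r = -86/3 (r = (((½)*(1 + 4 - 3*4²)/(-3))*(-4))*1 = (((½)*(-⅓)*(1 + 4 - 3*16))*(-4))*1 = (((½)*(-⅓)*(1 + 4 - 48))*(-4))*1 = (((½)*(-⅓)*(-43))*(-4))*1 = ((43/6)*(-4))*1 = -86/3*1 = -86/3 ≈ -28.667)
(r*J(-2, 2))*(-8) = -86/3*(-3)*(-8) = 86*(-8) = -688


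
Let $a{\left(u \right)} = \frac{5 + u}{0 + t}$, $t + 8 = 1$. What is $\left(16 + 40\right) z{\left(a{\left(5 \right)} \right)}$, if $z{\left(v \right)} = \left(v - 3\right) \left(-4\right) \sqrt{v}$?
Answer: $\frac{992 i \sqrt{70}}{7} \approx 1185.7 i$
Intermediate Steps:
$t = -7$ ($t = -8 + 1 = -7$)
$a{\left(u \right)} = - \frac{5}{7} - \frac{u}{7}$ ($a{\left(u \right)} = \frac{5 + u}{0 - 7} = \frac{5 + u}{-7} = \left(5 + u\right) \left(- \frac{1}{7}\right) = - \frac{5}{7} - \frac{u}{7}$)
$z{\left(v \right)} = \sqrt{v} \left(12 - 4 v\right)$ ($z{\left(v \right)} = \left(-3 + v\right) \left(-4\right) \sqrt{v} = \left(12 - 4 v\right) \sqrt{v} = \sqrt{v} \left(12 - 4 v\right)$)
$\left(16 + 40\right) z{\left(a{\left(5 \right)} \right)} = \left(16 + 40\right) 4 \sqrt{- \frac{5}{7} - \frac{5}{7}} \left(3 - \left(- \frac{5}{7} - \frac{5}{7}\right)\right) = 56 \cdot 4 \sqrt{- \frac{5}{7} - \frac{5}{7}} \left(3 - \left(- \frac{5}{7} - \frac{5}{7}\right)\right) = 56 \cdot 4 \sqrt{- \frac{10}{7}} \left(3 - - \frac{10}{7}\right) = 56 \cdot 4 \frac{i \sqrt{70}}{7} \left(3 + \frac{10}{7}\right) = 56 \cdot 4 \frac{i \sqrt{70}}{7} \cdot \frac{31}{7} = 56 \frac{124 i \sqrt{70}}{49} = \frac{992 i \sqrt{70}}{7}$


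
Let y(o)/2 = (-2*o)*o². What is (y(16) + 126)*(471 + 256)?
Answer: -11819566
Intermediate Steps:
y(o) = -4*o³ (y(o) = 2*((-2*o)*o²) = 2*(-2*o³) = -4*o³)
(y(16) + 126)*(471 + 256) = (-4*16³ + 126)*(471 + 256) = (-4*4096 + 126)*727 = (-16384 + 126)*727 = -16258*727 = -11819566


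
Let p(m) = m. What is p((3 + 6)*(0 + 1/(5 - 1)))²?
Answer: 81/16 ≈ 5.0625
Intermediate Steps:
p((3 + 6)*(0 + 1/(5 - 1)))² = ((3 + 6)*(0 + 1/(5 - 1)))² = (9*(0 + 1/4))² = (9*(0 + ¼))² = (9*(¼))² = (9/4)² = 81/16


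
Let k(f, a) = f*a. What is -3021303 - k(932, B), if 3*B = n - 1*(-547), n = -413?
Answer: -9188797/3 ≈ -3.0629e+6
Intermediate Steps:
B = 134/3 (B = (-413 - 1*(-547))/3 = (-413 + 547)/3 = (⅓)*134 = 134/3 ≈ 44.667)
k(f, a) = a*f
-3021303 - k(932, B) = -3021303 - 134*932/3 = -3021303 - 1*124888/3 = -3021303 - 124888/3 = -9188797/3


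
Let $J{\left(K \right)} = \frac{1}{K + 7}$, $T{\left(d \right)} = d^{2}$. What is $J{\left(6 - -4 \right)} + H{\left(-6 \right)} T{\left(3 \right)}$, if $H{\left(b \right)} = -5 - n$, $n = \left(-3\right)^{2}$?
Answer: $- \frac{2141}{17} \approx -125.94$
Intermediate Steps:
$n = 9$
$J{\left(K \right)} = \frac{1}{7 + K}$
$H{\left(b \right)} = -14$ ($H{\left(b \right)} = -5 - 9 = -14$)
$J{\left(6 - -4 \right)} + H{\left(-6 \right)} T{\left(3 \right)} = \frac{1}{7 + \left(6 - -4\right)} - 14 \cdot 3^{2} = \frac{1}{7 + \left(6 + 4\right)} - 126 = \frac{1}{7 + 10} - 126 = \frac{1}{17} - 126 = - \frac{2141}{17}$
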